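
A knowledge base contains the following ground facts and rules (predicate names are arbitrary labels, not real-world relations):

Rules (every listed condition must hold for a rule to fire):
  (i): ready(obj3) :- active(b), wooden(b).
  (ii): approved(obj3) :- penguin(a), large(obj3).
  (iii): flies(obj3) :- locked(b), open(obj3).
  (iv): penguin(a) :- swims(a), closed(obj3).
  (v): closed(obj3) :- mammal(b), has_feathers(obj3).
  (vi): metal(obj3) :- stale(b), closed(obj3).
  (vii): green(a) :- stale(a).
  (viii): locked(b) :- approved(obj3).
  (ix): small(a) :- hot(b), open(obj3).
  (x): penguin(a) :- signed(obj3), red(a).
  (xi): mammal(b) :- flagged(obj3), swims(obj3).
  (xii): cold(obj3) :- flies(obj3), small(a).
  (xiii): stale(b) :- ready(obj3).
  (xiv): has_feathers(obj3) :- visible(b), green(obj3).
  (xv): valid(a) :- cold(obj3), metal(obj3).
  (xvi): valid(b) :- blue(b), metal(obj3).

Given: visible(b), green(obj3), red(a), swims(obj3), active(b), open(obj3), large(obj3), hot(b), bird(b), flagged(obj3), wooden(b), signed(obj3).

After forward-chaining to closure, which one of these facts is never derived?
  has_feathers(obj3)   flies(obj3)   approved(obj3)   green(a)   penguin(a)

green(a)

Round 1: (i) [ready(obj3) :- active(b), wooden(b).]; (ix) [small(a) :- hot(b), open(obj3).]; (x) [penguin(a) :- signed(obj3), red(a).]; (xi) [mammal(b) :- flagged(obj3), swims(obj3).]; (xiv) [has_feathers(obj3) :- visible(b), green(obj3).]. Adds ready(obj3), small(a), penguin(a), mammal(b), has_feathers(obj3).
Round 2: (ii) [approved(obj3) :- penguin(a), large(obj3).]; (v) [closed(obj3) :- mammal(b), has_feathers(obj3).]; (xiii) [stale(b) :- ready(obj3).]. Adds approved(obj3), closed(obj3), stale(b).
Round 3: (vi) [metal(obj3) :- stale(b), closed(obj3).]; (viii) [locked(b) :- approved(obj3).]. Adds metal(obj3), locked(b).
Round 4: (iii) [flies(obj3) :- locked(b), open(obj3).]. Adds flies(obj3).
Round 5: (xii) [cold(obj3) :- flies(obj3), small(a).]. Adds cold(obj3).
Round 6: (xv) [valid(a) :- cold(obj3), metal(obj3).]. Adds valid(a).
Derived: flies(obj3) (round 4), penguin(a) (round 1), approved(obj3) (round 2), has_feathers(obj3) (round 1). green(a) never appears in any round.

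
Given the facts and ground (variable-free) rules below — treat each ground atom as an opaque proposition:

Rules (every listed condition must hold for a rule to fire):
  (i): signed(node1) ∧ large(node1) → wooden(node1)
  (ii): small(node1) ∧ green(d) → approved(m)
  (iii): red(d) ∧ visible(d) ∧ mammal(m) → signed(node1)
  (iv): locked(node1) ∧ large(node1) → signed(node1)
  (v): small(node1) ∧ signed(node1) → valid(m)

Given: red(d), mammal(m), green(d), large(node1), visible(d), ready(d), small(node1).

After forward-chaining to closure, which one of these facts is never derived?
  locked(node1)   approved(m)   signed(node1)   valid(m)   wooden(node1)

Round 1: (ii) [small(node1) ∧ green(d) → approved(m)]; (iii) [red(d) ∧ visible(d) ∧ mammal(m) → signed(node1)]. Adds approved(m), signed(node1).
Round 2: (i) [signed(node1) ∧ large(node1) → wooden(node1)]; (v) [small(node1) ∧ signed(node1) → valid(m)]. Adds wooden(node1), valid(m).
Derived: wooden(node1) (round 2), signed(node1) (round 1), valid(m) (round 2), approved(m) (round 1). locked(node1) never appears in any round.

locked(node1)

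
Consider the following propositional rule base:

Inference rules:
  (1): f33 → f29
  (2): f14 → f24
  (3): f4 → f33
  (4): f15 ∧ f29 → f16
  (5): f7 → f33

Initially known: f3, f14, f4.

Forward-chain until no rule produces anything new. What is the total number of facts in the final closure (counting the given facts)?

Round 1: (2) [f14 → f24]; (3) [f4 → f33]. New: f24, f33.
Round 2: (1) [f33 → f29]. New: f29.
Closure: {f14, f24, f29, f3, f33, f4} — 6 facts.

6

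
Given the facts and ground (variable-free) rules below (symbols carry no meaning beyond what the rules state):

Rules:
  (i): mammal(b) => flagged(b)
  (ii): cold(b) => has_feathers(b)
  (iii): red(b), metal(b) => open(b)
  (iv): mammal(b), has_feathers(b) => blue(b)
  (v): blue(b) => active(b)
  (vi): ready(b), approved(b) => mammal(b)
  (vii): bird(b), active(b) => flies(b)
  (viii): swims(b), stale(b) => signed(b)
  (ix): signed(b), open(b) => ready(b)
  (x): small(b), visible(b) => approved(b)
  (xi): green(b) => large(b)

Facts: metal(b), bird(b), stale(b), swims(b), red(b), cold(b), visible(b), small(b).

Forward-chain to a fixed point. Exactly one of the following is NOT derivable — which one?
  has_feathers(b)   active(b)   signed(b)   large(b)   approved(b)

Round 1 fires (ii), (iii), (viii), (x), giving has_feathers(b), open(b), signed(b), approved(b).
Round 2 fires (ix), giving ready(b).
Round 3 fires (vi), giving mammal(b).
Round 4 fires (i), (iv), giving flagged(b), blue(b).
Round 5 fires (v), giving active(b).
Round 6 fires (vii), giving flies(b).
Derived: signed(b) (round 1), approved(b) (round 1), active(b) (round 5), has_feathers(b) (round 1). large(b) never appears in any round.

large(b)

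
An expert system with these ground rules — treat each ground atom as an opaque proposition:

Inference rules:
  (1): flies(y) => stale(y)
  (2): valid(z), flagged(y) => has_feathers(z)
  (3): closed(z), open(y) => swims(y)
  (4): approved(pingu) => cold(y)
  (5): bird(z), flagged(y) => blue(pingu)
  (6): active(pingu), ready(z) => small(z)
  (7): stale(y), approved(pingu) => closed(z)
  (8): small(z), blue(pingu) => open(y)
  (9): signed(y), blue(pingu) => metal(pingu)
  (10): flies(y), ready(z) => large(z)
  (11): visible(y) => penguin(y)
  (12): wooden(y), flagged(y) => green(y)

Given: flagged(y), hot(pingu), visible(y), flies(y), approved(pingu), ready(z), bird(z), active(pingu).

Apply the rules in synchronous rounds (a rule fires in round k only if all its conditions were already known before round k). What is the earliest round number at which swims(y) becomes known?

3

Round 1: (1) [flies(y) => stale(y)]; (4) [approved(pingu) => cold(y)]; (5) [bird(z), flagged(y) => blue(pingu)]; (6) [active(pingu), ready(z) => small(z)]; (10) [flies(y), ready(z) => large(z)]; (11) [visible(y) => penguin(y)]. Adds stale(y), cold(y), blue(pingu), small(z), large(z), penguin(y).
Round 2: (7) [stale(y), approved(pingu) => closed(z)]; (8) [small(z), blue(pingu) => open(y)]. Adds closed(z), open(y).
Round 3: (3) [closed(z), open(y) => swims(y)]. Adds swims(y).
swims(y) first appears in round 3.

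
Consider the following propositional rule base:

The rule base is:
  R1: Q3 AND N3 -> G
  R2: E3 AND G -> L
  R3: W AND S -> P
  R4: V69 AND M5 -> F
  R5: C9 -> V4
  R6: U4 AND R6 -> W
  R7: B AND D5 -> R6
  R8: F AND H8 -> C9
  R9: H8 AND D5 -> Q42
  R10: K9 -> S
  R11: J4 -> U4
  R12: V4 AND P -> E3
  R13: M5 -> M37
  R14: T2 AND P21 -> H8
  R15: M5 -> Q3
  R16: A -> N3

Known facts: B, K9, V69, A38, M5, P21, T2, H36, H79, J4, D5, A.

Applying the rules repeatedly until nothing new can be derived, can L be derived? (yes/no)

yes

Round 1: R4 [V69 AND M5 -> F]; R7 [B AND D5 -> R6]; R10 [K9 -> S]; R11 [J4 -> U4]; R13 [M5 -> M37]; R14 [T2 AND P21 -> H8]; R15 [M5 -> Q3]; R16 [A -> N3]. New: F, R6, S, U4, M37, H8, Q3, N3.
Round 2: R1 [Q3 AND N3 -> G]; R6 [U4 AND R6 -> W]; R8 [F AND H8 -> C9]; R9 [H8 AND D5 -> Q42]. New: G, W, C9, Q42.
Round 3: R3 [W AND S -> P]; R5 [C9 -> V4]. New: P, V4.
Round 4: R12 [V4 AND P -> E3]. New: E3.
Round 5: R2 [E3 AND G -> L]. New: L.
L appears in round 5, so it is derivable.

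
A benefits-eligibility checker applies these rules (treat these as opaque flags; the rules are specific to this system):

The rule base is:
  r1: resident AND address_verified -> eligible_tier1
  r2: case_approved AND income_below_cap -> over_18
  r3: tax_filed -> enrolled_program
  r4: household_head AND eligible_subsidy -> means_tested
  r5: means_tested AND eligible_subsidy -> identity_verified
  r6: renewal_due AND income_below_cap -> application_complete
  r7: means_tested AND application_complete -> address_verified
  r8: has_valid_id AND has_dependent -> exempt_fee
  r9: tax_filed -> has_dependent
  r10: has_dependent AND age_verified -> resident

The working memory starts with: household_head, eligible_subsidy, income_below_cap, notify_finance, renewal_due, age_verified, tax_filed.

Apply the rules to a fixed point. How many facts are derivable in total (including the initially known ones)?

Round 1: r3 [tax_filed -> enrolled_program]; r4 [household_head AND eligible_subsidy -> means_tested]; r6 [renewal_due AND income_below_cap -> application_complete]; r9 [tax_filed -> has_dependent]. New: enrolled_program, means_tested, application_complete, has_dependent.
Round 2: r5 [means_tested AND eligible_subsidy -> identity_verified]; r7 [means_tested AND application_complete -> address_verified]; r10 [has_dependent AND age_verified -> resident]. New: identity_verified, address_verified, resident.
Round 3: r1 [resident AND address_verified -> eligible_tier1]. New: eligible_tier1.
Closure: {address_verified, age_verified, application_complete, eligible_subsidy, eligible_tier1, enrolled_program, has_dependent, household_head, identity_verified, income_below_cap, means_tested, notify_finance, renewal_due, resident, tax_filed} — 15 facts.

15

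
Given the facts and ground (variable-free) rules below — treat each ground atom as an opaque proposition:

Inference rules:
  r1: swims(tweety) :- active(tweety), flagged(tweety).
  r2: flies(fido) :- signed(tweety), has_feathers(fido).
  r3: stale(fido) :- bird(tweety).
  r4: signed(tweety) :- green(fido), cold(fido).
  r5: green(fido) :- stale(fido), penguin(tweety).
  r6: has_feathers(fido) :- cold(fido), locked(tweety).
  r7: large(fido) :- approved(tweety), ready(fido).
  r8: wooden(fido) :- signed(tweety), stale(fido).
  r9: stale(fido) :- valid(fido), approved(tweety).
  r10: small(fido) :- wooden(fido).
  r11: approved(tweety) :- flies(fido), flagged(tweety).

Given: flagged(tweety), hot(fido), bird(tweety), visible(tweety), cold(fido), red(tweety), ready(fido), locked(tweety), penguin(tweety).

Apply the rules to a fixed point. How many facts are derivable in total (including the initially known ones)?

18

Round 1 — r3, r6, derive stale(fido), has_feathers(fido).
Round 2 — r5, derive green(fido).
Round 3 — r4, derive signed(tweety).
Round 4 — r2, r8, derive flies(fido), wooden(fido).
Round 5 — r10, r11, derive small(fido), approved(tweety).
Round 6 — r7, derive large(fido).
Closure: {approved(tweety), bird(tweety), cold(fido), flagged(tweety), flies(fido), green(fido), has_feathers(fido), hot(fido), large(fido), locked(tweety), penguin(tweety), ready(fido), red(tweety), signed(tweety), small(fido), stale(fido), visible(tweety), wooden(fido)} — 18 facts.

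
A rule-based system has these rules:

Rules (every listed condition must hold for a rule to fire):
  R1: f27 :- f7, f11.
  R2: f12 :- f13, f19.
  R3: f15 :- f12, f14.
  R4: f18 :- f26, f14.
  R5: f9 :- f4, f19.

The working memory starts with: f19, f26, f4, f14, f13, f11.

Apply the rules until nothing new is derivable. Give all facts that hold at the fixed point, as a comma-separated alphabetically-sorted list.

f11, f12, f13, f14, f15, f18, f19, f26, f4, f9

[1] R2 [f12 :- f13, f19.]; R4 [f18 :- f26, f14.]; R5 [f9 :- f4, f19.]. ⇒ new: f12, f18, f9.
[2] R3 [f15 :- f12, f14.]. ⇒ new: f15.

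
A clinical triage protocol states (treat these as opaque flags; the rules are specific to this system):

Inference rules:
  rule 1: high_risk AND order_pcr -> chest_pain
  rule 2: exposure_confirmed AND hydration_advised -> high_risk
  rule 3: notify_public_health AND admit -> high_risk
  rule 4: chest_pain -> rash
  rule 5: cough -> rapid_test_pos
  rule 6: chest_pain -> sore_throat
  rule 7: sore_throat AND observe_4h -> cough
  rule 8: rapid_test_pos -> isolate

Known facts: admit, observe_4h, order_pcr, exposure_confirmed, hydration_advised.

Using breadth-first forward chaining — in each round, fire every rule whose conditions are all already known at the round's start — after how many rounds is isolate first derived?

6

Round 1 — rule 2, derive high_risk.
Round 2 — rule 1, derive chest_pain.
Round 3 — rule 4, rule 6, derive rash, sore_throat.
Round 4 — rule 7, derive cough.
Round 5 — rule 5, derive rapid_test_pos.
Round 6 — rule 8, derive isolate.
isolate first appears in round 6.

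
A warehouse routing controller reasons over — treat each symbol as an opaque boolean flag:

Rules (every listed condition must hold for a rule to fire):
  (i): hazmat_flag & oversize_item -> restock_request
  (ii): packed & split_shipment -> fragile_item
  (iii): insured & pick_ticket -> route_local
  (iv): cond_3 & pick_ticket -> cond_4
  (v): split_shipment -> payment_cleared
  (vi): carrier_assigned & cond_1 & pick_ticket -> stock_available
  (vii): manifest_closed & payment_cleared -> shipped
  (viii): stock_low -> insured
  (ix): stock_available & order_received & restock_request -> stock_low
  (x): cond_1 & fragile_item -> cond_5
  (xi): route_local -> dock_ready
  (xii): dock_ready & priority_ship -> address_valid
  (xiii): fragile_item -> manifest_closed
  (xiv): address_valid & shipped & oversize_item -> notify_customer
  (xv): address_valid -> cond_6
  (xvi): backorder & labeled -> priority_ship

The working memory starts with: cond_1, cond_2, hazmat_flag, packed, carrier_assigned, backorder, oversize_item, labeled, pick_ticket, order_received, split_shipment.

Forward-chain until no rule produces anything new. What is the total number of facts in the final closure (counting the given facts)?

26

Round 1 fires (i), (ii), (v), (vi), (xvi), giving restock_request, fragile_item, payment_cleared, stock_available, priority_ship.
Round 2 fires (ix), (x), (xiii), giving stock_low, cond_5, manifest_closed.
Round 3 fires (vii), (viii), giving shipped, insured.
Round 4 fires (iii), giving route_local.
Round 5 fires (xi), giving dock_ready.
Round 6 fires (xii), giving address_valid.
Round 7 fires (xiv), (xv), giving notify_customer, cond_6.
Closure: {address_valid, backorder, carrier_assigned, cond_1, cond_2, cond_5, cond_6, dock_ready, fragile_item, hazmat_flag, insured, labeled, manifest_closed, notify_customer, order_received, oversize_item, packed, payment_cleared, pick_ticket, priority_ship, restock_request, route_local, shipped, split_shipment, stock_available, stock_low} — 26 facts.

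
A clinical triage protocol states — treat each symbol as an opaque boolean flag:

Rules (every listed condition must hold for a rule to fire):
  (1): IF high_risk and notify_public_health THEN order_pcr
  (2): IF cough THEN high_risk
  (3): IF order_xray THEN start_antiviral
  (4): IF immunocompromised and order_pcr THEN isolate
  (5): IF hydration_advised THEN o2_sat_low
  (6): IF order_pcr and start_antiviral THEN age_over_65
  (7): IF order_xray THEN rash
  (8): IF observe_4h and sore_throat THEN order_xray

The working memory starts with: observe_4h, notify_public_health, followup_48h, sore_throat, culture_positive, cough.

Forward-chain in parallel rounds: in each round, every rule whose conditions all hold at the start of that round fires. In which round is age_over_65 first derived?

Round 1: (2) [IF cough THEN high_risk]; (8) [IF observe_4h and sore_throat THEN order_xray]. Adds high_risk, order_xray.
Round 2: (1) [IF high_risk and notify_public_health THEN order_pcr]; (3) [IF order_xray THEN start_antiviral]; (7) [IF order_xray THEN rash]. Adds order_pcr, start_antiviral, rash.
Round 3: (6) [IF order_pcr and start_antiviral THEN age_over_65]. Adds age_over_65.
age_over_65 first appears in round 3.

3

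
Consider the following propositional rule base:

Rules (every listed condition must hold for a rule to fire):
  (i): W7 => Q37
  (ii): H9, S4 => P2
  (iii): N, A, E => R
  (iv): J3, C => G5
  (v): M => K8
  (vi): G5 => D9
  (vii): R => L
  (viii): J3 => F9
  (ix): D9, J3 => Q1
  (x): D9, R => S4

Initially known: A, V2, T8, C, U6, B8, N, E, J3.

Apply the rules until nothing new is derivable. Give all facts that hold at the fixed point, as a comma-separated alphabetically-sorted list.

A, B8, C, D9, E, F9, G5, J3, L, N, Q1, R, S4, T8, U6, V2

[1] (iii) [N, A, E => R]; (iv) [J3, C => G5]; (viii) [J3 => F9]. ⇒ new: R, G5, F9.
[2] (vi) [G5 => D9]; (vii) [R => L]. ⇒ new: D9, L.
[3] (ix) [D9, J3 => Q1]; (x) [D9, R => S4]. ⇒ new: Q1, S4.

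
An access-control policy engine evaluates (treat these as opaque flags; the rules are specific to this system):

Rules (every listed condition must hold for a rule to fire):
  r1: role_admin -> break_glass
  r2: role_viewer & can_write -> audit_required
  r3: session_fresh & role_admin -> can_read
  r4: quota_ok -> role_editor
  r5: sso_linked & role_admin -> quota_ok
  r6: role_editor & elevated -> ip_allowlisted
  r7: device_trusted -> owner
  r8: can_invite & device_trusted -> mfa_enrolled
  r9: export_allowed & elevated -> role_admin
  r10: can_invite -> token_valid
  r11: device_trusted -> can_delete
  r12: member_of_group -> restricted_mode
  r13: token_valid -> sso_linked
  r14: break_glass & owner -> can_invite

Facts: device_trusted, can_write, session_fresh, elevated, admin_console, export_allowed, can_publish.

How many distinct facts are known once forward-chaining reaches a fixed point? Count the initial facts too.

19

Round 1: r7 [device_trusted -> owner]; r9 [export_allowed & elevated -> role_admin]; r11 [device_trusted -> can_delete]. New: owner, role_admin, can_delete.
Round 2: r1 [role_admin -> break_glass]; r3 [session_fresh & role_admin -> can_read]. New: break_glass, can_read.
Round 3: r14 [break_glass & owner -> can_invite]. New: can_invite.
Round 4: r8 [can_invite & device_trusted -> mfa_enrolled]; r10 [can_invite -> token_valid]. New: mfa_enrolled, token_valid.
Round 5: r13 [token_valid -> sso_linked]. New: sso_linked.
Round 6: r5 [sso_linked & role_admin -> quota_ok]. New: quota_ok.
Round 7: r4 [quota_ok -> role_editor]. New: role_editor.
Round 8: r6 [role_editor & elevated -> ip_allowlisted]. New: ip_allowlisted.
Closure: {admin_console, break_glass, can_delete, can_invite, can_publish, can_read, can_write, device_trusted, elevated, export_allowed, ip_allowlisted, mfa_enrolled, owner, quota_ok, role_admin, role_editor, session_fresh, sso_linked, token_valid} — 19 facts.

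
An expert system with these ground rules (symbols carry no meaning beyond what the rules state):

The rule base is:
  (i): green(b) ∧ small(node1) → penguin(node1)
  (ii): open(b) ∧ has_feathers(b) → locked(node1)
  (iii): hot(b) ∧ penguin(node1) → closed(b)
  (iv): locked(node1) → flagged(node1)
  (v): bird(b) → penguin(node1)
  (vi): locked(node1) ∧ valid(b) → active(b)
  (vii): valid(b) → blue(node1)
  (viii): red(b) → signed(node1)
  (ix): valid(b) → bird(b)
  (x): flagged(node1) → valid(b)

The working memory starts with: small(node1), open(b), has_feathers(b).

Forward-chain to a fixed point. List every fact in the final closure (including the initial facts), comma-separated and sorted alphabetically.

active(b), bird(b), blue(node1), flagged(node1), has_feathers(b), locked(node1), open(b), penguin(node1), small(node1), valid(b)

Round 1 — (ii), derive locked(node1).
Round 2 — (iv), derive flagged(node1).
Round 3 — (x), derive valid(b).
Round 4 — (vi), (vii), (ix), derive active(b), blue(node1), bird(b).
Round 5 — (v), derive penguin(node1).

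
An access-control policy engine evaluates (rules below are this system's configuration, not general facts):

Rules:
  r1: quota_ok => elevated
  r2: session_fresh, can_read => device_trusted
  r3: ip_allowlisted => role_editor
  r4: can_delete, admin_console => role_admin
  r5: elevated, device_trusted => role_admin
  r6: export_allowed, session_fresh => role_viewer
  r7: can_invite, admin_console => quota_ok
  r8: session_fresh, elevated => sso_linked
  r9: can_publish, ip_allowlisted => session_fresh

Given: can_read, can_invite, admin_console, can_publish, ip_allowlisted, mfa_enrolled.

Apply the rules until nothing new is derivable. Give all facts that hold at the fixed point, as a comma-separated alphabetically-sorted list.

[1] r3 [ip_allowlisted => role_editor]; r7 [can_invite, admin_console => quota_ok]; r9 [can_publish, ip_allowlisted => session_fresh]. ⇒ new: role_editor, quota_ok, session_fresh.
[2] r1 [quota_ok => elevated]; r2 [session_fresh, can_read => device_trusted]. ⇒ new: elevated, device_trusted.
[3] r5 [elevated, device_trusted => role_admin]; r8 [session_fresh, elevated => sso_linked]. ⇒ new: role_admin, sso_linked.

admin_console, can_invite, can_publish, can_read, device_trusted, elevated, ip_allowlisted, mfa_enrolled, quota_ok, role_admin, role_editor, session_fresh, sso_linked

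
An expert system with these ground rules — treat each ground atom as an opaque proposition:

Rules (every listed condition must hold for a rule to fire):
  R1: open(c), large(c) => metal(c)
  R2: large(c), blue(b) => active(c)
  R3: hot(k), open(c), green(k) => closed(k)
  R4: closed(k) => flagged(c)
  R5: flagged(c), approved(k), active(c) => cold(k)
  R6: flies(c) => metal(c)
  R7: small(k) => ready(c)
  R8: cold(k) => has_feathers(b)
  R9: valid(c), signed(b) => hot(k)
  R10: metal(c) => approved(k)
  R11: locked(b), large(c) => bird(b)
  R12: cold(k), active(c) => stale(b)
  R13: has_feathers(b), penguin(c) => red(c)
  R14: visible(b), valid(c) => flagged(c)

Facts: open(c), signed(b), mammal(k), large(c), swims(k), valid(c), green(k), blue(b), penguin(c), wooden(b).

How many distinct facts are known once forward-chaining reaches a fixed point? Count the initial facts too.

20

Round 1: R1 [open(c), large(c) => metal(c)]; R2 [large(c), blue(b) => active(c)]; R9 [valid(c), signed(b) => hot(k)]. New: metal(c), active(c), hot(k).
Round 2: R3 [hot(k), open(c), green(k) => closed(k)]; R10 [metal(c) => approved(k)]. New: closed(k), approved(k).
Round 3: R4 [closed(k) => flagged(c)]. New: flagged(c).
Round 4: R5 [flagged(c), approved(k), active(c) => cold(k)]. New: cold(k).
Round 5: R8 [cold(k) => has_feathers(b)]; R12 [cold(k), active(c) => stale(b)]. New: has_feathers(b), stale(b).
Round 6: R13 [has_feathers(b), penguin(c) => red(c)]. New: red(c).
Closure: {active(c), approved(k), blue(b), closed(k), cold(k), flagged(c), green(k), has_feathers(b), hot(k), large(c), mammal(k), metal(c), open(c), penguin(c), red(c), signed(b), stale(b), swims(k), valid(c), wooden(b)} — 20 facts.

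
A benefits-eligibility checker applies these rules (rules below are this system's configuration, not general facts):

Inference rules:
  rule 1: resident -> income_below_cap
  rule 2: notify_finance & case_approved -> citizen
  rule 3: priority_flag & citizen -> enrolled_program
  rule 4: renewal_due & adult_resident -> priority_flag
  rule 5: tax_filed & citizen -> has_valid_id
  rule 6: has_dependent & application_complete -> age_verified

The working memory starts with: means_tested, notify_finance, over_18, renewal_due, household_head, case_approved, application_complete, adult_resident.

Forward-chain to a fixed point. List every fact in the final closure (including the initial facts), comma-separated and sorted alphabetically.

Round 1: rule 2 [notify_finance & case_approved -> citizen]; rule 4 [renewal_due & adult_resident -> priority_flag]. New: citizen, priority_flag.
Round 2: rule 3 [priority_flag & citizen -> enrolled_program]. New: enrolled_program.

adult_resident, application_complete, case_approved, citizen, enrolled_program, household_head, means_tested, notify_finance, over_18, priority_flag, renewal_due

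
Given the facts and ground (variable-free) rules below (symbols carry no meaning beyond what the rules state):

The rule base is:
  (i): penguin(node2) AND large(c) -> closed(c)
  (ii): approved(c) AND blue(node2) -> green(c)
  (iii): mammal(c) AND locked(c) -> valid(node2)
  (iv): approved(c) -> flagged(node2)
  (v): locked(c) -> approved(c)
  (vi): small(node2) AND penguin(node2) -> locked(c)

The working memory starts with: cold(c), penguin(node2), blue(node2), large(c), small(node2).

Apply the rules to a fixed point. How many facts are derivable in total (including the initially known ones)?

10

Round 1 — (i), (vi), derive closed(c), locked(c).
Round 2 — (v), derive approved(c).
Round 3 — (ii), (iv), derive green(c), flagged(node2).
Closure: {approved(c), blue(node2), closed(c), cold(c), flagged(node2), green(c), large(c), locked(c), penguin(node2), small(node2)} — 10 facts.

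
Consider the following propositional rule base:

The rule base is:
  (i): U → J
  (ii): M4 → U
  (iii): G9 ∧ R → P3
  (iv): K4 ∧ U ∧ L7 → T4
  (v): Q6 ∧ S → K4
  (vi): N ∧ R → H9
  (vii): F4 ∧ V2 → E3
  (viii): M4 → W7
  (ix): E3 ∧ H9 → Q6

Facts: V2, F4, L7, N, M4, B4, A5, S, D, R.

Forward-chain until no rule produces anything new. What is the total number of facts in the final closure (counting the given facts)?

18

Round 1 — (ii), (vi), (vii), (viii), derive U, H9, E3, W7.
Round 2 — (i), (ix), derive J, Q6.
Round 3 — (v), derive K4.
Round 4 — (iv), derive T4.
Closure: {A5, B4, D, E3, F4, H9, J, K4, L7, M4, N, Q6, R, S, T4, U, V2, W7} — 18 facts.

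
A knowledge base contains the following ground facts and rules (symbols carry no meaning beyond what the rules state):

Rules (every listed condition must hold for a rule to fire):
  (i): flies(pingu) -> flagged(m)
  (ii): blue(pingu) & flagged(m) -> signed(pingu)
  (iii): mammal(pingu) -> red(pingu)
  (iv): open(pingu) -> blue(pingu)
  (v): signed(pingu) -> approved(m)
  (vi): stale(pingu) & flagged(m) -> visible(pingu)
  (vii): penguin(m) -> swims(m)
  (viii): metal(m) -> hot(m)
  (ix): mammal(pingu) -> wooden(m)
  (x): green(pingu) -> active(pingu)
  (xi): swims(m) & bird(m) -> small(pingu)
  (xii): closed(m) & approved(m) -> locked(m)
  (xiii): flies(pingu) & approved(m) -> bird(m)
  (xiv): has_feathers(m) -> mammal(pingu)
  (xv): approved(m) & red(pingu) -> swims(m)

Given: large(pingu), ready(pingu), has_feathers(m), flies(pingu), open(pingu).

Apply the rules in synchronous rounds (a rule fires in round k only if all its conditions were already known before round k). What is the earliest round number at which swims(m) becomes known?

Round 1: (i) [flies(pingu) -> flagged(m)]; (iv) [open(pingu) -> blue(pingu)]; (xiv) [has_feathers(m) -> mammal(pingu)]. Adds flagged(m), blue(pingu), mammal(pingu).
Round 2: (ii) [blue(pingu) & flagged(m) -> signed(pingu)]; (iii) [mammal(pingu) -> red(pingu)]; (ix) [mammal(pingu) -> wooden(m)]. Adds signed(pingu), red(pingu), wooden(m).
Round 3: (v) [signed(pingu) -> approved(m)]. Adds approved(m).
Round 4: (xiii) [flies(pingu) & approved(m) -> bird(m)]; (xv) [approved(m) & red(pingu) -> swims(m)]. Adds bird(m), swims(m).
swims(m) first appears in round 4.

4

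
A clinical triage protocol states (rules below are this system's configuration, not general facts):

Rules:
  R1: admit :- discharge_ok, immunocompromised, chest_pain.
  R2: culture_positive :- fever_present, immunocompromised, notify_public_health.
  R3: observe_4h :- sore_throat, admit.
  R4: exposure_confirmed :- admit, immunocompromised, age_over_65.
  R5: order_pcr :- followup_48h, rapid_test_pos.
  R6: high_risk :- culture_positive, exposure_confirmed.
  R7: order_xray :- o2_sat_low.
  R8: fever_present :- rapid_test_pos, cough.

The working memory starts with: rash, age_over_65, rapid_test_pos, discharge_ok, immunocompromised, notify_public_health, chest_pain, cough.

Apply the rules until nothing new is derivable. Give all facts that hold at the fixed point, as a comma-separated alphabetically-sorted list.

Round 1: R1 [admit :- discharge_ok, immunocompromised, chest_pain.]; R8 [fever_present :- rapid_test_pos, cough.]. Adds admit, fever_present.
Round 2: R2 [culture_positive :- fever_present, immunocompromised, notify_public_health.]; R4 [exposure_confirmed :- admit, immunocompromised, age_over_65.]. Adds culture_positive, exposure_confirmed.
Round 3: R6 [high_risk :- culture_positive, exposure_confirmed.]. Adds high_risk.

admit, age_over_65, chest_pain, cough, culture_positive, discharge_ok, exposure_confirmed, fever_present, high_risk, immunocompromised, notify_public_health, rapid_test_pos, rash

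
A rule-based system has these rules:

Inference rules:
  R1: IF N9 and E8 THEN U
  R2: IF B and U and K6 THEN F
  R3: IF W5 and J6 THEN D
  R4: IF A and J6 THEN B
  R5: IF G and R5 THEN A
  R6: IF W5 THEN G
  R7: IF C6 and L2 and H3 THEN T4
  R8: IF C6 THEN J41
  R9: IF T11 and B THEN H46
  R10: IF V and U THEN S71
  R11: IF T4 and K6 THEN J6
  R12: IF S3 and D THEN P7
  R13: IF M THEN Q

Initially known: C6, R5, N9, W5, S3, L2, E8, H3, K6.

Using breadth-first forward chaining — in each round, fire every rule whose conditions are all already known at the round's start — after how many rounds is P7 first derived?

Round 1 — R1, R6, R7, R8, derive U, G, T4, J41.
Round 2 — R5, R11, derive A, J6.
Round 3 — R3, R4, derive D, B.
Round 4 — R2, R12, derive F, P7.
P7 first appears in round 4.

4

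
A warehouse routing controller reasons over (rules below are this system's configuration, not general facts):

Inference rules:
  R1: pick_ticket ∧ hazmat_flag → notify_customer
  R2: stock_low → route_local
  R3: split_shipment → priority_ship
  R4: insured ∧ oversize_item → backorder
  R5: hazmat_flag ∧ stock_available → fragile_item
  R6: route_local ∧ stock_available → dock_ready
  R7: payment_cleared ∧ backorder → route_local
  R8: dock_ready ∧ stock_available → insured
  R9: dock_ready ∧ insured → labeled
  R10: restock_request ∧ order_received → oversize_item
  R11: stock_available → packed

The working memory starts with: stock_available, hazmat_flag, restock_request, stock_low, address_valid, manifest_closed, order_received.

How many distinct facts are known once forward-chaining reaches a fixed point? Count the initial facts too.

Round 1 fires R2, R5, R10, R11, giving route_local, fragile_item, oversize_item, packed.
Round 2 fires R6, giving dock_ready.
Round 3 fires R8, giving insured.
Round 4 fires R4, R9, giving backorder, labeled.
Closure: {address_valid, backorder, dock_ready, fragile_item, hazmat_flag, insured, labeled, manifest_closed, order_received, oversize_item, packed, restock_request, route_local, stock_available, stock_low} — 15 facts.

15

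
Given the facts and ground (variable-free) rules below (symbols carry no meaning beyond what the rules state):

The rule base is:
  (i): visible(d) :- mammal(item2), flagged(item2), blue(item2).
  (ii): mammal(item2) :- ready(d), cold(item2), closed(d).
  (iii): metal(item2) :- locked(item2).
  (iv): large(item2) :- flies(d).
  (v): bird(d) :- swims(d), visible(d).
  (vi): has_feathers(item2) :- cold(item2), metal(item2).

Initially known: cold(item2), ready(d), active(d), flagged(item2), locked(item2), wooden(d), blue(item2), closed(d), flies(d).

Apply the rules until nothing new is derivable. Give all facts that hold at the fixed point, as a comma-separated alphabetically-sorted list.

Round 1: (ii) [mammal(item2) :- ready(d), cold(item2), closed(d).]; (iii) [metal(item2) :- locked(item2).]; (iv) [large(item2) :- flies(d).]. Adds mammal(item2), metal(item2), large(item2).
Round 2: (i) [visible(d) :- mammal(item2), flagged(item2), blue(item2).]; (vi) [has_feathers(item2) :- cold(item2), metal(item2).]. Adds visible(d), has_feathers(item2).

active(d), blue(item2), closed(d), cold(item2), flagged(item2), flies(d), has_feathers(item2), large(item2), locked(item2), mammal(item2), metal(item2), ready(d), visible(d), wooden(d)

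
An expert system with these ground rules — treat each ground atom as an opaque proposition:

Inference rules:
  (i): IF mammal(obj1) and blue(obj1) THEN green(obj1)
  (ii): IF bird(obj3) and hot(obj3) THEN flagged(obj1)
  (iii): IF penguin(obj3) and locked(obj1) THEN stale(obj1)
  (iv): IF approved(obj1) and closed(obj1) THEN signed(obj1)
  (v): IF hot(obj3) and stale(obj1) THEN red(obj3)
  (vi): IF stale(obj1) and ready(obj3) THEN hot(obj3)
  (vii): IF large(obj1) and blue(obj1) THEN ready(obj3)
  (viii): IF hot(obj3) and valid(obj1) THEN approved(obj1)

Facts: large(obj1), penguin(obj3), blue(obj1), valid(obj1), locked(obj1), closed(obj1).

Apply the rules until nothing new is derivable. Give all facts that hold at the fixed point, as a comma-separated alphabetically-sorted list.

approved(obj1), blue(obj1), closed(obj1), hot(obj3), large(obj1), locked(obj1), penguin(obj3), ready(obj3), red(obj3), signed(obj1), stale(obj1), valid(obj1)

Round 1: (iii) [IF penguin(obj3) and locked(obj1) THEN stale(obj1)]; (vii) [IF large(obj1) and blue(obj1) THEN ready(obj3)]. Adds stale(obj1), ready(obj3).
Round 2: (vi) [IF stale(obj1) and ready(obj3) THEN hot(obj3)]. Adds hot(obj3).
Round 3: (v) [IF hot(obj3) and stale(obj1) THEN red(obj3)]; (viii) [IF hot(obj3) and valid(obj1) THEN approved(obj1)]. Adds red(obj3), approved(obj1).
Round 4: (iv) [IF approved(obj1) and closed(obj1) THEN signed(obj1)]. Adds signed(obj1).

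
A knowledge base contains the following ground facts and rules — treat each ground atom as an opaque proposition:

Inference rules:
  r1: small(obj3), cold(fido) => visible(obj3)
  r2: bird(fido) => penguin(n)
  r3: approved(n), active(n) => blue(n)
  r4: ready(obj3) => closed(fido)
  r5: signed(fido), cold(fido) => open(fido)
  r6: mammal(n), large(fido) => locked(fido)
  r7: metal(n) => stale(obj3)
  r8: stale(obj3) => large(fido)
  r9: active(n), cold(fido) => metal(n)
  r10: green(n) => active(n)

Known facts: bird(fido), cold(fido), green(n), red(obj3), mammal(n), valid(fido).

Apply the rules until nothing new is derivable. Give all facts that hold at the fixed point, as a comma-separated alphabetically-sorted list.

Round 1: r2 [bird(fido) => penguin(n)]; r10 [green(n) => active(n)]. Adds penguin(n), active(n).
Round 2: r9 [active(n), cold(fido) => metal(n)]. Adds metal(n).
Round 3: r7 [metal(n) => stale(obj3)]. Adds stale(obj3).
Round 4: r8 [stale(obj3) => large(fido)]. Adds large(fido).
Round 5: r6 [mammal(n), large(fido) => locked(fido)]. Adds locked(fido).

active(n), bird(fido), cold(fido), green(n), large(fido), locked(fido), mammal(n), metal(n), penguin(n), red(obj3), stale(obj3), valid(fido)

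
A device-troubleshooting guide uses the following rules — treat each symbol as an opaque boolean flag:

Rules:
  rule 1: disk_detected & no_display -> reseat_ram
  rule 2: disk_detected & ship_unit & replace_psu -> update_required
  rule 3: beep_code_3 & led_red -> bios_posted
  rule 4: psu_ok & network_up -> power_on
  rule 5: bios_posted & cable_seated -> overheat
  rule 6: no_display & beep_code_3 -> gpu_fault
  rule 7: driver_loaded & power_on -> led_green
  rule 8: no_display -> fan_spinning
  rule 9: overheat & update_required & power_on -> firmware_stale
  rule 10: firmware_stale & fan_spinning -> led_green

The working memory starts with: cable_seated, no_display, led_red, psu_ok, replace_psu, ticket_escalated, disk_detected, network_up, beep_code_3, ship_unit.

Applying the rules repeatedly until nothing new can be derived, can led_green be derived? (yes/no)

yes

Round 1 — rule 1, rule 2, rule 3, rule 4, rule 6, rule 8, derive reseat_ram, update_required, bios_posted, power_on, gpu_fault, fan_spinning.
Round 2 — rule 5, derive overheat.
Round 3 — rule 9, derive firmware_stale.
Round 4 — rule 10, derive led_green.
led_green appears in round 4, so it is derivable.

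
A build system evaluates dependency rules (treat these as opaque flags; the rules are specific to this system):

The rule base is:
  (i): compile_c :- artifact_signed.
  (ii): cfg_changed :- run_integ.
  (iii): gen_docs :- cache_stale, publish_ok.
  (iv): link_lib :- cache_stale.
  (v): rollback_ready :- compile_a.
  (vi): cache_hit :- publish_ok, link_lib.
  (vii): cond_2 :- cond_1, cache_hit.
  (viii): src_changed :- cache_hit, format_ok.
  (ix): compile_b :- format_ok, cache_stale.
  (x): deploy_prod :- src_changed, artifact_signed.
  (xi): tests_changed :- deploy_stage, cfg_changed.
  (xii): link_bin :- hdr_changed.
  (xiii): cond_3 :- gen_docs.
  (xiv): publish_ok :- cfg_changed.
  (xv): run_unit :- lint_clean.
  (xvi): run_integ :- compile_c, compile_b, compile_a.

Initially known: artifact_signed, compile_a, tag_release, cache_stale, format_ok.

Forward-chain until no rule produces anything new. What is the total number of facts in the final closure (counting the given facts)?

17

Round 1 — (i), (iv), (v), (ix), derive compile_c, link_lib, rollback_ready, compile_b.
Round 2 — (xvi), derive run_integ.
Round 3 — (ii), derive cfg_changed.
Round 4 — (xiv), derive publish_ok.
Round 5 — (iii), (vi), derive gen_docs, cache_hit.
Round 6 — (viii), (xiii), derive src_changed, cond_3.
Round 7 — (x), derive deploy_prod.
Closure: {artifact_signed, cache_hit, cache_stale, cfg_changed, compile_a, compile_b, compile_c, cond_3, deploy_prod, format_ok, gen_docs, link_lib, publish_ok, rollback_ready, run_integ, src_changed, tag_release} — 17 facts.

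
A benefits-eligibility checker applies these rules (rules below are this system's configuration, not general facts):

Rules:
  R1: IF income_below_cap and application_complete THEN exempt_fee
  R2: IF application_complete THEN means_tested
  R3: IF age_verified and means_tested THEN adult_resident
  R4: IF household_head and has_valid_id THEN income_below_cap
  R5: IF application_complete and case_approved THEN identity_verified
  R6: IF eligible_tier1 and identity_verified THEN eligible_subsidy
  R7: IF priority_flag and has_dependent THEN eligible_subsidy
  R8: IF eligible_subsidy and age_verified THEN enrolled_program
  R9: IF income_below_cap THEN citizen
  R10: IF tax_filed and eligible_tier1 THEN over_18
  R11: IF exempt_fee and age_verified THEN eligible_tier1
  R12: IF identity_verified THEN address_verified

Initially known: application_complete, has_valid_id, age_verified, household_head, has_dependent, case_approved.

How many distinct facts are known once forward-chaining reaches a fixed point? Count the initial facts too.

[1] R2 [IF application_complete THEN means_tested]; R4 [IF household_head and has_valid_id THEN income_below_cap]; R5 [IF application_complete and case_approved THEN identity_verified]. ⇒ new: means_tested, income_below_cap, identity_verified.
[2] R1 [IF income_below_cap and application_complete THEN exempt_fee]; R3 [IF age_verified and means_tested THEN adult_resident]; R9 [IF income_below_cap THEN citizen]; R12 [IF identity_verified THEN address_verified]. ⇒ new: exempt_fee, adult_resident, citizen, address_verified.
[3] R11 [IF exempt_fee and age_verified THEN eligible_tier1]. ⇒ new: eligible_tier1.
[4] R6 [IF eligible_tier1 and identity_verified THEN eligible_subsidy]. ⇒ new: eligible_subsidy.
[5] R8 [IF eligible_subsidy and age_verified THEN enrolled_program]. ⇒ new: enrolled_program.
Closure: {address_verified, adult_resident, age_verified, application_complete, case_approved, citizen, eligible_subsidy, eligible_tier1, enrolled_program, exempt_fee, has_dependent, has_valid_id, household_head, identity_verified, income_below_cap, means_tested} — 16 facts.

16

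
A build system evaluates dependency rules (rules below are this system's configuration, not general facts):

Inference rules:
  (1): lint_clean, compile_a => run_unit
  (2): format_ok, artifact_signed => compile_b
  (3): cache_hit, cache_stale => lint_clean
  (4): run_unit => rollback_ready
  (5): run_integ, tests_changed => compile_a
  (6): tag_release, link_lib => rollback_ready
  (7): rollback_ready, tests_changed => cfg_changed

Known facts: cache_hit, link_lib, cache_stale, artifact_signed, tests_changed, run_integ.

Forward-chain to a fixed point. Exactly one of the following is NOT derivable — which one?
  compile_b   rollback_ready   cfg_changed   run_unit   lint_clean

[1] (3) [cache_hit, cache_stale => lint_clean]; (5) [run_integ, tests_changed => compile_a]. ⇒ new: lint_clean, compile_a.
[2] (1) [lint_clean, compile_a => run_unit]. ⇒ new: run_unit.
[3] (4) [run_unit => rollback_ready]. ⇒ new: rollback_ready.
[4] (7) [rollback_ready, tests_changed => cfg_changed]. ⇒ new: cfg_changed.
Derived: lint_clean (round 1), run_unit (round 2), rollback_ready (round 3), cfg_changed (round 4). compile_b never appears in any round.

compile_b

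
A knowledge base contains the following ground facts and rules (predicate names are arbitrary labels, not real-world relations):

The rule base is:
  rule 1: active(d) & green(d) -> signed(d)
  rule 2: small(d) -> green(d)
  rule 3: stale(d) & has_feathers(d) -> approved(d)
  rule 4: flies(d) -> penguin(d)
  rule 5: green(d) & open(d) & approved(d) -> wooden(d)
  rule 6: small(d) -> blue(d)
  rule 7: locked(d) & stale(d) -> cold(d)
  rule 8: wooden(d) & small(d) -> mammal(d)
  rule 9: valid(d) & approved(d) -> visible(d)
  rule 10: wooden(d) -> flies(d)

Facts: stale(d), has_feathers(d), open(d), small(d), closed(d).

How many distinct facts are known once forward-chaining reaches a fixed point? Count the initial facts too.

Round 1 fires rule 2, rule 3, rule 6, giving green(d), approved(d), blue(d).
Round 2 fires rule 5, giving wooden(d).
Round 3 fires rule 8, rule 10, giving mammal(d), flies(d).
Round 4 fires rule 4, giving penguin(d).
Closure: {approved(d), blue(d), closed(d), flies(d), green(d), has_feathers(d), mammal(d), open(d), penguin(d), small(d), stale(d), wooden(d)} — 12 facts.

12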